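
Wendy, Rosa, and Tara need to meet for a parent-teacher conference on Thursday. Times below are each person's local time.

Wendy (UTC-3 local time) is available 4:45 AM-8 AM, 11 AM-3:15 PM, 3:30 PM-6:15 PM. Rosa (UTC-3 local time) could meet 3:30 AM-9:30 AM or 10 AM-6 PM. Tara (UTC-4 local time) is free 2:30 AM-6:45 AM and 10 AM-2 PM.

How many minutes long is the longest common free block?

Wendy in UTC: 07:45-11:00, 14:00-18:15, 18:30-21:15 (add 3h to convert from UTC-3).
Rosa in UTC: 06:30-12:30, 13:00-21:00 (add 3h to convert from UTC-3).
Tara in UTC: 06:30-10:45, 14:00-18:00 (add 4h to convert from UTC-4).
Wendy ∩ Rosa: 07:45-11:00, 14:00-18:15, 18:30-21:00.
Wendy ∩ Rosa ∩ Tara: 07:45-10:45, 14:00-18:00.
Those are the intersection windows.
The longest is 14:00-18:00 at 240 minutes.

240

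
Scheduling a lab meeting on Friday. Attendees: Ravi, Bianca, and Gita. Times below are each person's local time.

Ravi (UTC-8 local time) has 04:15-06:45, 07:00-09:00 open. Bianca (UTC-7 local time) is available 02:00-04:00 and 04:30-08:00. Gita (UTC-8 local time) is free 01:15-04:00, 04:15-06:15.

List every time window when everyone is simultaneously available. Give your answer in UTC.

Ravi in UTC: 12:15-14:45, 15:00-17:00 (add 8h to convert from UTC-8).
Bianca in UTC: 09:00-11:00, 11:30-15:00 (add 7h to convert from UTC-7).
Gita in UTC: 09:15-12:00, 12:15-14:15 (add 8h to convert from UTC-8).
Ravi ∩ Bianca: 12:15-14:45.
Ravi ∩ Bianca ∩ Gita: 12:15-14:15.

12:15-14:15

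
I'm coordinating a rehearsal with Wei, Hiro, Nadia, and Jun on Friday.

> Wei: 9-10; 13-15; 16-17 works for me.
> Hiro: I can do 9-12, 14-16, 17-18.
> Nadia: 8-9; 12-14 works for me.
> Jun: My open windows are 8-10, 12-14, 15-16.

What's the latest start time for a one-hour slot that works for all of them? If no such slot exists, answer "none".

none

Wei ∩ Hiro: 09:00-10:00, 14:00-15:00.
Wei ∩ Hiro ∩ Nadia: ∅.
Wei ∩ Hiro ∩ Nadia ∩ Jun: ∅.
There is no time when everyone is free.
No common window is at least 60 minutes long.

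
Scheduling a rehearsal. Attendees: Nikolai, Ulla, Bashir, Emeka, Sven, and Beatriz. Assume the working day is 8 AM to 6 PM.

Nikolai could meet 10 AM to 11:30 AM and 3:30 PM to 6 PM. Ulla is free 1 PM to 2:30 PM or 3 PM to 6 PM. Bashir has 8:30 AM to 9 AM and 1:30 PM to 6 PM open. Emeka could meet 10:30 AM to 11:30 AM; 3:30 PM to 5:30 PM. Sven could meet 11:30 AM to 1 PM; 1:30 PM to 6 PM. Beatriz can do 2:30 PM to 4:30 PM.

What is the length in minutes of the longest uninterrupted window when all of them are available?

Nikolai ∩ Ulla: 15:30-18:00.
Nikolai ∩ Ulla ∩ Bashir: 15:30-18:00.
Nikolai ∩ Ulla ∩ Bashir ∩ Emeka: 15:30-17:30.
Nikolai ∩ Ulla ∩ Bashir ∩ Emeka ∩ Sven: 15:30-17:30.
Nikolai ∩ Ulla ∩ Bashir ∩ Emeka ∩ Sven ∩ Beatriz: 15:30-16:30.
So the common availability across everyone is 15:30-16:30.
The longest is 15:30-16:30 at 60 minutes.

60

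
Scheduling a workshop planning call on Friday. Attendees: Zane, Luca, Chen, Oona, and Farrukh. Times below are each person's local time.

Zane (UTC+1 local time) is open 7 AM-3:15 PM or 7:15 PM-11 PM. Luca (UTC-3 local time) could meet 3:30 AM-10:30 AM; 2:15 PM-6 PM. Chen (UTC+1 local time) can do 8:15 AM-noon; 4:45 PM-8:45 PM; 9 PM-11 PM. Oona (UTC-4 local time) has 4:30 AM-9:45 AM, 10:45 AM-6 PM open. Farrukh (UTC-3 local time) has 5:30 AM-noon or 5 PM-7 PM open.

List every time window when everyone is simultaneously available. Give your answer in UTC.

08:30-11:00, 20:00-21:00

Zane in UTC: 06:00-14:15, 18:15-22:00 (subtract 1h to convert from UTC+1).
Luca in UTC: 06:30-13:30, 17:15-21:00 (add 3h to convert from UTC-3).
Chen in UTC: 07:15-11:00, 15:45-19:45, 20:00-22:00 (subtract 1h to convert from UTC+1).
Oona in UTC: 08:30-13:45, 14:45-22:00 (add 4h to convert from UTC-4).
Farrukh in UTC: 08:30-15:00, 20:00-22:00 (add 3h to convert from UTC-3).
Zane ∩ Luca: 06:30-13:30, 18:15-21:00.
Zane ∩ Luca ∩ Chen: 07:15-11:00, 18:15-19:45, 20:00-21:00.
Zane ∩ Luca ∩ Chen ∩ Oona: 08:30-11:00, 18:15-19:45, 20:00-21:00.
Zane ∩ Luca ∩ Chen ∩ Oona ∩ Farrukh: 08:30-11:00, 20:00-21:00.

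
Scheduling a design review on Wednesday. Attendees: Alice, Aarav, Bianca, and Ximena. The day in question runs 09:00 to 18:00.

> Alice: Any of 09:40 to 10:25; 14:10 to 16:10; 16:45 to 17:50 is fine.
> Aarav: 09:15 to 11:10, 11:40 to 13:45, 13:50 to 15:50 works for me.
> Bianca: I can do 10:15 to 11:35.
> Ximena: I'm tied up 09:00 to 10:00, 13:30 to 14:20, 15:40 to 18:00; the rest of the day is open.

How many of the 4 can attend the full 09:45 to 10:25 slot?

2

Alice free: 09:40-10:25, 14:10-16:10, 16:45-17:50.
Aarav free: 09:15-11:10, 11:40-13:45, 13:50-15:50.
Bianca free: 10:15-11:35.
Ximena free: 10:00-13:30, 14:20-15:40 (invert busy blocks within the working day).
Alice and Aarav can make the full 09:45-10:25 slot — that's 2.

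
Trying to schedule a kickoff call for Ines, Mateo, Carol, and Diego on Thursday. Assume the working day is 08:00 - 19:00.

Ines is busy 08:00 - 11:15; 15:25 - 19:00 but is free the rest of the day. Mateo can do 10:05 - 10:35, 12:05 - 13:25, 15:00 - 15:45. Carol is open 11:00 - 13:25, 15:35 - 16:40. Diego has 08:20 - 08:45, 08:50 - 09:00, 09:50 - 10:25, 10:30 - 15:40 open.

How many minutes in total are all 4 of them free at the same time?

Ines free: 11:15-15:25 (invert busy blocks within the working day).
Mateo free: 10:05-10:35, 12:05-13:25, 15:00-15:45.
Carol free: 11:00-13:25, 15:35-16:40.
Diego free: 08:20-08:45, 08:50-09:00, 09:50-10:25, 10:30-15:40.
Ines ∩ Mateo: 12:05-13:25, 15:00-15:25.
Ines ∩ Mateo ∩ Carol: 12:05-13:25.
Ines ∩ Mateo ∩ Carol ∩ Diego: 12:05-13:25.
So the common availability across everyone is 12:05-13:25.
That's a single block of 80 minutes.

80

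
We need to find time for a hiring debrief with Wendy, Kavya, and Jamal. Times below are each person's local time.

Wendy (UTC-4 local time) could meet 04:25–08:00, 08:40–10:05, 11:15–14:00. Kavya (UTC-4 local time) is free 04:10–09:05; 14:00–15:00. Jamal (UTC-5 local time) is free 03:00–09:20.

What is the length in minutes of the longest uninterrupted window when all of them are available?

Wendy in UTC: 08:25-12:00, 12:40-14:05, 15:15-18:00 (add 4h to convert from UTC-4).
Kavya in UTC: 08:10-13:05, 18:00-19:00 (add 4h to convert from UTC-4).
Jamal in UTC: 08:00-14:20 (add 5h to convert from UTC-5).
Wendy ∩ Kavya: 08:25-12:00, 12:40-13:05.
Wendy ∩ Kavya ∩ Jamal: 08:25-12:00, 12:40-13:05.
So the common availability across everyone is 08:25-12:00, 12:40-13:05.
The longest is 08:25-12:00 at 215 minutes.

215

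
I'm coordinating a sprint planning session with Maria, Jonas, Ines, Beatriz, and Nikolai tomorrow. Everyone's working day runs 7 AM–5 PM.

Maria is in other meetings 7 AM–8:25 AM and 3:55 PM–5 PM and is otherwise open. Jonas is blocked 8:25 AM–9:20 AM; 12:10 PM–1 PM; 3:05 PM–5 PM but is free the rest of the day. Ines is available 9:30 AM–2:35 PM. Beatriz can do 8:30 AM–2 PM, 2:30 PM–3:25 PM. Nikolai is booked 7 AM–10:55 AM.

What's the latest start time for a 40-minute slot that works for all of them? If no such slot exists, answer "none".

13:20

Maria free: 08:25-15:55 (invert busy blocks within the working day).
Jonas free: 07:00-08:25, 09:20-12:10, 13:00-15:05 (invert busy blocks within the working day).
Ines free: 09:30-14:35.
Beatriz free: 08:30-14:00, 14:30-15:25.
Nikolai free: 10:55-17:00 (invert busy blocks within the working day).
Maria ∩ Jonas: 09:20-12:10, 13:00-15:05.
Maria ∩ Jonas ∩ Ines: 09:30-12:10, 13:00-14:35.
Maria ∩ Jonas ∩ Ines ∩ Beatriz: 09:30-12:10, 13:00-14:00, 14:30-14:35.
Maria ∩ Jonas ∩ Ines ∩ Beatriz ∩ Nikolai: 10:55-12:10, 13:00-14:00, 14:30-14:35.
The last common window of at least 40 minutes is 13:00-14:00; a 40-minute meeting can start as late as 13:20 and still end by 14:00.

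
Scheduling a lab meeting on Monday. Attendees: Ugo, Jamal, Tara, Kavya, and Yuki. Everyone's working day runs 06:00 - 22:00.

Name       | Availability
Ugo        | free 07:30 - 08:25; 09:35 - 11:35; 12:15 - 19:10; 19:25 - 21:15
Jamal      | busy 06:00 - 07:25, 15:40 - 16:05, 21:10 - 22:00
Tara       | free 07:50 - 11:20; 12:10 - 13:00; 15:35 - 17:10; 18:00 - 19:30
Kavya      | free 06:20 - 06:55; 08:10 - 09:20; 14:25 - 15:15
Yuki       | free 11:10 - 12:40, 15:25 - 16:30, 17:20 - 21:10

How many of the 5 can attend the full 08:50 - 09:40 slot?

2

Ugo free: 07:30-08:25, 09:35-11:35, 12:15-19:10, 19:25-21:15.
Jamal free: 07:25-15:40, 16:05-21:10 (invert busy blocks within the working day).
Tara free: 07:50-11:20, 12:10-13:00, 15:35-17:10, 18:00-19:30.
Kavya free: 06:20-06:55, 08:10-09:20, 14:25-15:15.
Yuki free: 11:10-12:40, 15:25-16:30, 17:20-21:10.
Jamal and Tara can make the full 08:50-09:40 slot — that's 2.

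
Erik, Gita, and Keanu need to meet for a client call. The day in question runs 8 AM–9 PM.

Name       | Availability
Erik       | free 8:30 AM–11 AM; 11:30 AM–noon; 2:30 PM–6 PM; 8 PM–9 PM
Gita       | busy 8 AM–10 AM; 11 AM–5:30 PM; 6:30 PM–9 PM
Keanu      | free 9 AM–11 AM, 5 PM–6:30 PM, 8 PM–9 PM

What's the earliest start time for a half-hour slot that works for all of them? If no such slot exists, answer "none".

Erik free: 08:30-11:00, 11:30-12:00, 14:30-18:00, 20:00-21:00.
Gita free: 10:00-11:00, 17:30-18:30 (invert busy blocks within the working day).
Keanu free: 09:00-11:00, 17:00-18:30, 20:00-21:00.
Erik ∩ Gita: 10:00-11:00, 17:30-18:00.
Erik ∩ Gita ∩ Keanu: 10:00-11:00, 17:30-18:00.
The first common window of at least 30 minutes is 10:00-11:00, so the earliest start is 10:00.

10:00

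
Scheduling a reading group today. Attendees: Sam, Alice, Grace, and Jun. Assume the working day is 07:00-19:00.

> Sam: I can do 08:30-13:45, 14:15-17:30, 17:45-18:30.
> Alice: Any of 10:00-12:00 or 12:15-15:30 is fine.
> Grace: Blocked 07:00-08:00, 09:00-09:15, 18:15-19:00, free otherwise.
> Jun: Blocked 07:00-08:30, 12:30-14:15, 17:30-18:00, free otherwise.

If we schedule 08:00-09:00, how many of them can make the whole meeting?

Sam free: 08:30-13:45, 14:15-17:30, 17:45-18:30.
Alice free: 10:00-12:00, 12:15-15:30.
Grace free: 08:00-09:00, 09:15-18:15 (invert busy blocks within the working day).
Jun free: 08:30-12:30, 14:15-17:30, 18:00-19:00 (invert busy blocks within the working day).
Grace can make the full 08:00-09:00 slot — that's 1.

1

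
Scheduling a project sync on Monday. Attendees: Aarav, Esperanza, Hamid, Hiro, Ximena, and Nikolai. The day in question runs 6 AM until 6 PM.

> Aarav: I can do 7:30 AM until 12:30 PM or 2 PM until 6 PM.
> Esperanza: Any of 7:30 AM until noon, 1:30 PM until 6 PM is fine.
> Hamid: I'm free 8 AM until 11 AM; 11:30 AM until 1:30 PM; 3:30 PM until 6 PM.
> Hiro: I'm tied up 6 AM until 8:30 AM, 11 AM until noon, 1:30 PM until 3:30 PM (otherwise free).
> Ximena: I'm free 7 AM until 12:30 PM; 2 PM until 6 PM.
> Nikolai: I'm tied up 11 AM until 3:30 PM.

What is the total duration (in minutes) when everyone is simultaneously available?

Aarav free: 07:30-12:30, 14:00-18:00.
Esperanza free: 07:30-12:00, 13:30-18:00.
Hamid free: 08:00-11:00, 11:30-13:30, 15:30-18:00.
Hiro free: 08:30-11:00, 12:00-13:30, 15:30-18:00 (invert busy blocks within the working day).
Ximena free: 07:00-12:30, 14:00-18:00.
Nikolai free: 06:00-11:00, 15:30-18:00 (invert busy blocks within the working day).
Aarav ∩ Esperanza: 07:30-12:00, 14:00-18:00.
Aarav ∩ Esperanza ∩ Hamid: 08:00-11:00, 11:30-12:00, 15:30-18:00.
Aarav ∩ Esperanza ∩ Hamid ∩ Hiro: 08:30-11:00, 15:30-18:00.
Aarav ∩ Esperanza ∩ Hamid ∩ Hiro ∩ Ximena: 08:30-11:00, 15:30-18:00.
Aarav ∩ Esperanza ∩ Hamid ∩ Hiro ∩ Ximena ∩ Nikolai: 08:30-11:00, 15:30-18:00.
Those are the intersection windows.
Summing the common windows: 150 + 150 = 300 minutes.

300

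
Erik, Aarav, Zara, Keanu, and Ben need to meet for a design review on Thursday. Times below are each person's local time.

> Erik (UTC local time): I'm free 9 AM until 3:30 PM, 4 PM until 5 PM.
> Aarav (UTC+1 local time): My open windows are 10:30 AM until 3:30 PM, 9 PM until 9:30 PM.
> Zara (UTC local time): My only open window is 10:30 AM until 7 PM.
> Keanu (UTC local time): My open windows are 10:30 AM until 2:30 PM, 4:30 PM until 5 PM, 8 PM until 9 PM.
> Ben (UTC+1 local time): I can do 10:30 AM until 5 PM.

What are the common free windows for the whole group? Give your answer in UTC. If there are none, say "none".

Erik in UTC: 09:00-15:30, 16:00-17:00.
Aarav in UTC: 09:30-14:30, 20:00-20:30 (subtract 1h to convert from UTC+1).
Zara in UTC: 10:30-19:00.
Keanu in UTC: 10:30-14:30, 16:30-17:00, 20:00-21:00.
Ben in UTC: 09:30-16:00 (subtract 1h to convert from UTC+1).
Erik ∩ Aarav: 09:30-14:30.
Erik ∩ Aarav ∩ Zara: 10:30-14:30.
Erik ∩ Aarav ∩ Zara ∩ Keanu: 10:30-14:30.
Erik ∩ Aarav ∩ Zara ∩ Keanu ∩ Ben: 10:30-14:30.

10:30-14:30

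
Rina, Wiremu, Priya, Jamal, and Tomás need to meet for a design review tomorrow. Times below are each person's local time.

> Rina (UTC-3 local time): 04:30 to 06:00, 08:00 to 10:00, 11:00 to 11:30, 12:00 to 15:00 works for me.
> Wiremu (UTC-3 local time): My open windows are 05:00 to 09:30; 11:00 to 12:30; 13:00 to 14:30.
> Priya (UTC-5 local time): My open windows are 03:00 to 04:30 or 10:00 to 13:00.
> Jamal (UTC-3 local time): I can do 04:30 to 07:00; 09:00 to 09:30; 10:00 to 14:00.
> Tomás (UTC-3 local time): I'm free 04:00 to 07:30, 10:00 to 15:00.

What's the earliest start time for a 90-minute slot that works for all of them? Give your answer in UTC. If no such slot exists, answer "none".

none

Rina in UTC: 07:30-09:00, 11:00-13:00, 14:00-14:30, 15:00-18:00 (add 3h to convert from UTC-3).
Wiremu in UTC: 08:00-12:30, 14:00-15:30, 16:00-17:30 (add 3h to convert from UTC-3).
Priya in UTC: 08:00-09:30, 15:00-18:00 (add 5h to convert from UTC-5).
Jamal in UTC: 07:30-10:00, 12:00-12:30, 13:00-17:00 (add 3h to convert from UTC-3).
Tomás in UTC: 07:00-10:30, 13:00-18:00 (add 3h to convert from UTC-3).
Rina ∩ Wiremu: 08:00-09:00, 11:00-12:30, 14:00-14:30, 15:00-15:30, 16:00-17:30.
Rina ∩ Wiremu ∩ Priya: 08:00-09:00, 15:00-15:30, 16:00-17:30.
Rina ∩ Wiremu ∩ Priya ∩ Jamal: 08:00-09:00, 15:00-15:30, 16:00-17:00.
Rina ∩ Wiremu ∩ Priya ∩ Jamal ∩ Tomás: 08:00-09:00, 15:00-15:30, 16:00-17:00.
Those are the intersection windows.
No common window is at least 90 minutes long.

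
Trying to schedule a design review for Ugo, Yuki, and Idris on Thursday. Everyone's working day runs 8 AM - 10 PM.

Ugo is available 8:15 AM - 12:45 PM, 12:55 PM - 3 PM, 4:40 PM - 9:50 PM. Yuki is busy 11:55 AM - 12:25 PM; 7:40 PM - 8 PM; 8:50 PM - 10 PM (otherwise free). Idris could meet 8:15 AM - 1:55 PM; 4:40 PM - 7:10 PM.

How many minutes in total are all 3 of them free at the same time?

Ugo free: 08:15-12:45, 12:55-15:00, 16:40-21:50.
Yuki free: 08:00-11:55, 12:25-19:40, 20:00-20:50 (invert busy blocks within the working day).
Idris free: 08:15-13:55, 16:40-19:10.
Ugo ∩ Yuki: 08:15-11:55, 12:25-12:45, 12:55-15:00, 16:40-19:40, 20:00-20:50.
Ugo ∩ Yuki ∩ Idris: 08:15-11:55, 12:25-12:45, 12:55-13:55, 16:40-19:10.
Summing the common windows: 220 + 20 + 60 + 150 = 450 minutes.

450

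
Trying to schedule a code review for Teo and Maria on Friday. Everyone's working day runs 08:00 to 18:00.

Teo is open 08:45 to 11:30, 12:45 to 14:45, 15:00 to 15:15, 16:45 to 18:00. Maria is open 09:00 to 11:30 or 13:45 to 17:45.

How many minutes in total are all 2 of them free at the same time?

Teo ∩ Maria: 09:00-11:30, 13:45-14:45, 15:00-15:15, 16:45-17:45.
Summing the common windows: 150 + 60 + 15 + 60 = 285 minutes.

285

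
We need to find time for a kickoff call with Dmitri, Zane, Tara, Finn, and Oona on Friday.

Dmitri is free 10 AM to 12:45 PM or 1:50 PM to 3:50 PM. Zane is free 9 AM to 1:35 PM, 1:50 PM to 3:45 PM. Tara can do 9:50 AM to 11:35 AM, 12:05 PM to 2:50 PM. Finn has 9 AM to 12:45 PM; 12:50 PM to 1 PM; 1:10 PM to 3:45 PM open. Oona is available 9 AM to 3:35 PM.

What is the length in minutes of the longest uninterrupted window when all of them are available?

95

Dmitri ∩ Zane: 10:00-12:45, 13:50-15:45.
Dmitri ∩ Zane ∩ Tara: 10:00-11:35, 12:05-12:45, 13:50-14:50.
Dmitri ∩ Zane ∩ Tara ∩ Finn: 10:00-11:35, 12:05-12:45, 13:50-14:50.
Dmitri ∩ Zane ∩ Tara ∩ Finn ∩ Oona: 10:00-11:35, 12:05-12:45, 13:50-14:50.
The longest is 10:00-11:35 at 95 minutes.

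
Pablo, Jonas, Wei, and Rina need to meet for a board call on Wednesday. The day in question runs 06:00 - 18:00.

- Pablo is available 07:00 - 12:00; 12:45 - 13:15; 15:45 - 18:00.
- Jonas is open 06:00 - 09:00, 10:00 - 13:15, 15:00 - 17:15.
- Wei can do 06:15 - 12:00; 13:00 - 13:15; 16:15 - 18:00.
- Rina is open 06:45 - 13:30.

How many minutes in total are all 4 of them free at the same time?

Pablo ∩ Jonas: 07:00-09:00, 10:00-12:00, 12:45-13:15, 15:45-17:15.
Pablo ∩ Jonas ∩ Wei: 07:00-09:00, 10:00-12:00, 13:00-13:15, 16:15-17:15.
Pablo ∩ Jonas ∩ Wei ∩ Rina: 07:00-09:00, 10:00-12:00, 13:00-13:15.
So the common availability across everyone is 07:00-09:00, 10:00-12:00, 13:00-13:15.
Summing the common windows: 120 + 120 + 15 = 255 minutes.

255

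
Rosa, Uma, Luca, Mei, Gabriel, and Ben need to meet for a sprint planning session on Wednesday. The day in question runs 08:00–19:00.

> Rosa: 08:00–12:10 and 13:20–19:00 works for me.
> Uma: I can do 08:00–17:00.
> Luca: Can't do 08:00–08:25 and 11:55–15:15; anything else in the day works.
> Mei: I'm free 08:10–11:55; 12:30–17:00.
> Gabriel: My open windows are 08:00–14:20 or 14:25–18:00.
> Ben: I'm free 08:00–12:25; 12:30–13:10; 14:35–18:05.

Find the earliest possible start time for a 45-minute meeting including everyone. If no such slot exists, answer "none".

Rosa free: 08:00-12:10, 13:20-19:00.
Uma free: 08:00-17:00.
Luca free: 08:25-11:55, 15:15-19:00 (invert busy blocks within the working day).
Mei free: 08:10-11:55, 12:30-17:00.
Gabriel free: 08:00-14:20, 14:25-18:00.
Ben free: 08:00-12:25, 12:30-13:10, 14:35-18:05.
Rosa ∩ Uma: 08:00-12:10, 13:20-17:00.
Rosa ∩ Uma ∩ Luca: 08:25-11:55, 15:15-17:00.
Rosa ∩ Uma ∩ Luca ∩ Mei: 08:25-11:55, 15:15-17:00.
Rosa ∩ Uma ∩ Luca ∩ Mei ∩ Gabriel: 08:25-11:55, 15:15-17:00.
Rosa ∩ Uma ∩ Luca ∩ Mei ∩ Gabriel ∩ Ben: 08:25-11:55, 15:15-17:00.
The first common window of at least 45 minutes is 08:25-11:55, so the earliest start is 08:25.

08:25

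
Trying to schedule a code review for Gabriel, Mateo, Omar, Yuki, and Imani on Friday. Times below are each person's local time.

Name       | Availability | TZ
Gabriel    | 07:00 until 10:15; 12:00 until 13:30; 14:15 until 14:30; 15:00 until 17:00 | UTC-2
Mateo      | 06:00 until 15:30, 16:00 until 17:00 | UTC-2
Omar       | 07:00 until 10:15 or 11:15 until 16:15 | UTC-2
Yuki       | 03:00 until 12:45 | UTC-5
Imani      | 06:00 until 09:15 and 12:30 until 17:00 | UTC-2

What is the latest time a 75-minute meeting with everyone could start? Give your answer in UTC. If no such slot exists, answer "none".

10:00

Gabriel in UTC: 09:00-12:15, 14:00-15:30, 16:15-16:30, 17:00-19:00 (add 2h to convert from UTC-2).
Mateo in UTC: 08:00-17:30, 18:00-19:00 (add 2h to convert from UTC-2).
Omar in UTC: 09:00-12:15, 13:15-18:15 (add 2h to convert from UTC-2).
Yuki in UTC: 08:00-17:45 (add 5h to convert from UTC-5).
Imani in UTC: 08:00-11:15, 14:30-19:00 (add 2h to convert from UTC-2).
Gabriel ∩ Mateo: 09:00-12:15, 14:00-15:30, 16:15-16:30, 17:00-17:30, 18:00-19:00.
Gabriel ∩ Mateo ∩ Omar: 09:00-12:15, 14:00-15:30, 16:15-16:30, 17:00-17:30, 18:00-18:15.
Gabriel ∩ Mateo ∩ Omar ∩ Yuki: 09:00-12:15, 14:00-15:30, 16:15-16:30, 17:00-17:30.
Gabriel ∩ Mateo ∩ Omar ∩ Yuki ∩ Imani: 09:00-11:15, 14:30-15:30, 16:15-16:30, 17:00-17:30.
Those are the intersection windows.
The last common window of at least 75 minutes is 09:00-11:15; a 75-minute meeting can start as late as 10:00 and still end by 11:15.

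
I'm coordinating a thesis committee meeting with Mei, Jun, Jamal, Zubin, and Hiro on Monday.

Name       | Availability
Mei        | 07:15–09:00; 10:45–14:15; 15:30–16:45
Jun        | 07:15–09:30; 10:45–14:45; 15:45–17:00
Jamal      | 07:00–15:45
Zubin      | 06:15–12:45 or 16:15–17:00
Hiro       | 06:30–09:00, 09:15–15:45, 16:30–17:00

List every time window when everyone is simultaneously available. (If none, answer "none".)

07:15-09:00, 10:45-12:45

Mei ∩ Jun: 07:15-09:00, 10:45-14:15, 15:45-16:45.
Mei ∩ Jun ∩ Jamal: 07:15-09:00, 10:45-14:15.
Mei ∩ Jun ∩ Jamal ∩ Zubin: 07:15-09:00, 10:45-12:45.
Mei ∩ Jun ∩ Jamal ∩ Zubin ∩ Hiro: 07:15-09:00, 10:45-12:45.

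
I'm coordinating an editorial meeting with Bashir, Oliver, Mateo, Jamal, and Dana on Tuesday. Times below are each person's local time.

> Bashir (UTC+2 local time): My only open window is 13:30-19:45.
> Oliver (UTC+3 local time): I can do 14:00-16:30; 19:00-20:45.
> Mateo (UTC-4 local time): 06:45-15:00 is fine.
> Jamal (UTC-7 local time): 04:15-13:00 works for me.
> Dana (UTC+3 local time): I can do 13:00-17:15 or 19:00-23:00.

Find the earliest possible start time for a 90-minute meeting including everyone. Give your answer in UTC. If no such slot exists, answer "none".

Bashir in UTC: 11:30-17:45 (subtract 2h to convert from UTC+2).
Oliver in UTC: 11:00-13:30, 16:00-17:45 (subtract 3h to convert from UTC+3).
Mateo in UTC: 10:45-19:00 (add 4h to convert from UTC-4).
Jamal in UTC: 11:15-20:00 (add 7h to convert from UTC-7).
Dana in UTC: 10:00-14:15, 16:00-20:00 (subtract 3h to convert from UTC+3).
Bashir ∩ Oliver: 11:30-13:30, 16:00-17:45.
Bashir ∩ Oliver ∩ Mateo: 11:30-13:30, 16:00-17:45.
Bashir ∩ Oliver ∩ Mateo ∩ Jamal: 11:30-13:30, 16:00-17:45.
Bashir ∩ Oliver ∩ Mateo ∩ Jamal ∩ Dana: 11:30-13:30, 16:00-17:45.
So the common availability across everyone is 11:30-13:30, 16:00-17:45.
The first common window of at least 90 minutes is 11:30-13:30, so the earliest start is 11:30.

11:30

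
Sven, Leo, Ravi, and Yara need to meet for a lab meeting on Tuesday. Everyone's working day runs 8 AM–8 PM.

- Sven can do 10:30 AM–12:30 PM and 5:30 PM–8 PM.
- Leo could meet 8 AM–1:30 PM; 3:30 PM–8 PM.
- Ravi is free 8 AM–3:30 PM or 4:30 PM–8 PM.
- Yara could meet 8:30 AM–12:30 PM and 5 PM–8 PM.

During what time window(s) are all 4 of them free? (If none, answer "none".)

10:30-12:30, 17:30-20:00

Sven ∩ Leo: 10:30-12:30, 17:30-20:00.
Sven ∩ Leo ∩ Ravi: 10:30-12:30, 17:30-20:00.
Sven ∩ Leo ∩ Ravi ∩ Yara: 10:30-12:30, 17:30-20:00.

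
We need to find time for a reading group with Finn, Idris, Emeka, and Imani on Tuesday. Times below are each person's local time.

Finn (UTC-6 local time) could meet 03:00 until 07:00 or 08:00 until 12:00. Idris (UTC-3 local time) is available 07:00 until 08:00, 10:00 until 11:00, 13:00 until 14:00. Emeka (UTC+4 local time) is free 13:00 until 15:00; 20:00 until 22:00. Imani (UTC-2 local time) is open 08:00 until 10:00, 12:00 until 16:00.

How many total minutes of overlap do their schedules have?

Finn in UTC: 09:00-13:00, 14:00-18:00 (add 6h to convert from UTC-6).
Idris in UTC: 10:00-11:00, 13:00-14:00, 16:00-17:00 (add 3h to convert from UTC-3).
Emeka in UTC: 09:00-11:00, 16:00-18:00 (subtract 4h to convert from UTC+4).
Imani in UTC: 10:00-12:00, 14:00-18:00 (add 2h to convert from UTC-2).
Finn ∩ Idris: 10:00-11:00, 16:00-17:00.
Finn ∩ Idris ∩ Emeka: 10:00-11:00, 16:00-17:00.
Finn ∩ Idris ∩ Emeka ∩ Imani: 10:00-11:00, 16:00-17:00.
Summing the common windows: 60 + 60 = 120 minutes.

120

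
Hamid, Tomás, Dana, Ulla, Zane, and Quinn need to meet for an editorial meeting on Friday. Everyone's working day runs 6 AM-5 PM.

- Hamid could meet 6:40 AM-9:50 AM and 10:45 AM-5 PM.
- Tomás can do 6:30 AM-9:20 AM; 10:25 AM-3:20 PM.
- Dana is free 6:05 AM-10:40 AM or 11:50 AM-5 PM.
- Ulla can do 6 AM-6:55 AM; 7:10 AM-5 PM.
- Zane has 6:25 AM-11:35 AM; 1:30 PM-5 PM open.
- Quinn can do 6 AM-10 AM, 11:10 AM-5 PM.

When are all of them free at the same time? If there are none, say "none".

06:40-06:55, 07:10-09:20, 13:30-15:20

Hamid ∩ Tomás: 06:40-09:20, 10:45-15:20.
Hamid ∩ Tomás ∩ Dana: 06:40-09:20, 11:50-15:20.
Hamid ∩ Tomás ∩ Dana ∩ Ulla: 06:40-06:55, 07:10-09:20, 11:50-15:20.
Hamid ∩ Tomás ∩ Dana ∩ Ulla ∩ Zane: 06:40-06:55, 07:10-09:20, 13:30-15:20.
Hamid ∩ Tomás ∩ Dana ∩ Ulla ∩ Zane ∩ Quinn: 06:40-06:55, 07:10-09:20, 13:30-15:20.
So the common availability across everyone is 06:40-06:55, 07:10-09:20, 13:30-15:20.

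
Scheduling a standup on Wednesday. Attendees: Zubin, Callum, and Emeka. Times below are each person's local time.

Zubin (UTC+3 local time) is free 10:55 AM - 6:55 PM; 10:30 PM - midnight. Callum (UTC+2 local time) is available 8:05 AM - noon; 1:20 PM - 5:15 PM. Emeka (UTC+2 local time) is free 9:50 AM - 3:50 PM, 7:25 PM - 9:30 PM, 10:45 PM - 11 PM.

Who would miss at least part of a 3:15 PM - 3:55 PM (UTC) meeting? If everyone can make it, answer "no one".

Callum, Emeka

Zubin in UTC: 07:55-15:55, 19:30-21:00 (subtract 3h to convert from UTC+3).
Callum in UTC: 06:05-10:00, 11:20-15:15 (subtract 2h to convert from UTC+2).
Emeka in UTC: 07:50-13:50, 17:25-19:30, 20:45-21:00 (subtract 2h to convert from UTC+2).
Zubin: free for 15:15-15:55. Callum: not fully free for 15:15-15:55. Emeka: not fully free for 15:15-15:55.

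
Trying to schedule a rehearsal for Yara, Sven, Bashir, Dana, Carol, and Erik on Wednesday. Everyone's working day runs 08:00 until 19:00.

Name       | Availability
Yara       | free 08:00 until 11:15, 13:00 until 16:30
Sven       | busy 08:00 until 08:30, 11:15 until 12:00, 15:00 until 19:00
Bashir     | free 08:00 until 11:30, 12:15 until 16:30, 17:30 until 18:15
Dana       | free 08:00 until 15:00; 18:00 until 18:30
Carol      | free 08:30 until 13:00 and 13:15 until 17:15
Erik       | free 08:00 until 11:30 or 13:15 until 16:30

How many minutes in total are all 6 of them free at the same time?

270

Yara free: 08:00-11:15, 13:00-16:30.
Sven free: 08:30-11:15, 12:00-15:00 (invert busy blocks within the working day).
Bashir free: 08:00-11:30, 12:15-16:30, 17:30-18:15.
Dana free: 08:00-15:00, 18:00-18:30.
Carol free: 08:30-13:00, 13:15-17:15.
Erik free: 08:00-11:30, 13:15-16:30.
Yara ∩ Sven: 08:30-11:15, 13:00-15:00.
Yara ∩ Sven ∩ Bashir: 08:30-11:15, 13:00-15:00.
Yara ∩ Sven ∩ Bashir ∩ Dana: 08:30-11:15, 13:00-15:00.
Yara ∩ Sven ∩ Bashir ∩ Dana ∩ Carol: 08:30-11:15, 13:15-15:00.
Yara ∩ Sven ∩ Bashir ∩ Dana ∩ Carol ∩ Erik: 08:30-11:15, 13:15-15:00.
Summing the common windows: 165 + 105 = 270 minutes.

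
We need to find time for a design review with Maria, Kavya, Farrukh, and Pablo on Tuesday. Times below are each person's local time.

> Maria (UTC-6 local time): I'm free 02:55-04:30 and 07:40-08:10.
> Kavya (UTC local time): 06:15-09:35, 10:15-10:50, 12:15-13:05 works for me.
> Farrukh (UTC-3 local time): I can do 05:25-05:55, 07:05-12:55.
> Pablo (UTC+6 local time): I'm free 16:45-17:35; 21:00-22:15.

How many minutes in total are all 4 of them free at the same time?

Maria in UTC: 08:55-10:30, 13:40-14:10 (add 6h to convert from UTC-6).
Kavya in UTC: 06:15-09:35, 10:15-10:50, 12:15-13:05.
Farrukh in UTC: 08:25-08:55, 10:05-15:55 (add 3h to convert from UTC-3).
Pablo in UTC: 10:45-11:35, 15:00-16:15 (subtract 6h to convert from UTC+6).
Maria ∩ Kavya: 08:55-09:35, 10:15-10:30.
Maria ∩ Kavya ∩ Farrukh: 10:15-10:30.
Maria ∩ Kavya ∩ Farrukh ∩ Pablo: ∅.
There is no time when everyone is free.
There is no common window, so the total is 0 minutes.

0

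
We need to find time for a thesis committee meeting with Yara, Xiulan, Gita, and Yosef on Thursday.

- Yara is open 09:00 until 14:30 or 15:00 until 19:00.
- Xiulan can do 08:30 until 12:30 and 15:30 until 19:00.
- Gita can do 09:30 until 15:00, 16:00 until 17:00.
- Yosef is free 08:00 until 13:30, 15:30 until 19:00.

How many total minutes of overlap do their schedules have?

Yara ∩ Xiulan: 09:00-12:30, 15:30-19:00.
Yara ∩ Xiulan ∩ Gita: 09:30-12:30, 16:00-17:00.
Yara ∩ Xiulan ∩ Gita ∩ Yosef: 09:30-12:30, 16:00-17:00.
Summing the common windows: 180 + 60 = 240 minutes.

240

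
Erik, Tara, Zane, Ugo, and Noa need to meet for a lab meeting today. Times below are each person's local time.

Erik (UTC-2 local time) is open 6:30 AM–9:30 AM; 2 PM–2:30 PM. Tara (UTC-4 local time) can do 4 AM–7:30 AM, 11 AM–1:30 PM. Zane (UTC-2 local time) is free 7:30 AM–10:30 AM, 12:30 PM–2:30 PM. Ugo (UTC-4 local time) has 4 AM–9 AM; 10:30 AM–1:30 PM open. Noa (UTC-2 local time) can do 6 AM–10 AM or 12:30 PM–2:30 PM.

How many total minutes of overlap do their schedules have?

Erik in UTC: 08:30-11:30, 16:00-16:30 (add 2h to convert from UTC-2).
Tara in UTC: 08:00-11:30, 15:00-17:30 (add 4h to convert from UTC-4).
Zane in UTC: 09:30-12:30, 14:30-16:30 (add 2h to convert from UTC-2).
Ugo in UTC: 08:00-13:00, 14:30-17:30 (add 4h to convert from UTC-4).
Noa in UTC: 08:00-12:00, 14:30-16:30 (add 2h to convert from UTC-2).
Erik ∩ Tara: 08:30-11:30, 16:00-16:30.
Erik ∩ Tara ∩ Zane: 09:30-11:30, 16:00-16:30.
Erik ∩ Tara ∩ Zane ∩ Ugo: 09:30-11:30, 16:00-16:30.
Erik ∩ Tara ∩ Zane ∩ Ugo ∩ Noa: 09:30-11:30, 16:00-16:30.
Summing the common windows: 120 + 30 = 150 minutes.

150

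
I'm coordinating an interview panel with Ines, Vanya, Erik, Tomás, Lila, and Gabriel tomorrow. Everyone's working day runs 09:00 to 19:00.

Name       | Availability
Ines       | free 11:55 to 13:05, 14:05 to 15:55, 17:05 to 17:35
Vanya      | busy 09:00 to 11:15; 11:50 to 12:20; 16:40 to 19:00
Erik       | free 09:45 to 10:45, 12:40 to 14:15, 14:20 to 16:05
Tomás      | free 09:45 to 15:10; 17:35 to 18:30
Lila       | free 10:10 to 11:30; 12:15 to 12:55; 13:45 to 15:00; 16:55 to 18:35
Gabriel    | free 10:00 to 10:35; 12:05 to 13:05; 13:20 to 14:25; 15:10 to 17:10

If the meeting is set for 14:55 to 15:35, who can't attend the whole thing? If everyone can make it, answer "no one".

Gabriel, Lila, Tomás

Ines free: 11:55-13:05, 14:05-15:55, 17:05-17:35.
Vanya free: 11:15-11:50, 12:20-16:40 (invert busy blocks within the working day).
Erik free: 09:45-10:45, 12:40-14:15, 14:20-16:05.
Tomás free: 09:45-15:10, 17:35-18:30.
Lila free: 10:10-11:30, 12:15-12:55, 13:45-15:00, 16:55-18:35.
Gabriel free: 10:00-10:35, 12:05-13:05, 13:20-14:25, 15:10-17:10.
Ines: free for 14:55-15:35. Vanya: free for 14:55-15:35. Erik: free for 14:55-15:35. Tomás: not fully free for 14:55-15:35. Lila: not fully free for 14:55-15:35. Gabriel: not fully free for 14:55-15:35.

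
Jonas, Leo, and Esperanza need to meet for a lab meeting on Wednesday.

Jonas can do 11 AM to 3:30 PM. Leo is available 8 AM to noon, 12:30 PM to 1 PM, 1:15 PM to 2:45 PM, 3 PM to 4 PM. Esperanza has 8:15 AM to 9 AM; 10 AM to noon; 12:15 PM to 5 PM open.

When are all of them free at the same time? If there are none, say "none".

11:00-12:00, 12:30-13:00, 13:15-14:45, 15:00-15:30

Jonas ∩ Leo: 11:00-12:00, 12:30-13:00, 13:15-14:45, 15:00-15:30.
Jonas ∩ Leo ∩ Esperanza: 11:00-12:00, 12:30-13:00, 13:15-14:45, 15:00-15:30.
Those are the intersection windows.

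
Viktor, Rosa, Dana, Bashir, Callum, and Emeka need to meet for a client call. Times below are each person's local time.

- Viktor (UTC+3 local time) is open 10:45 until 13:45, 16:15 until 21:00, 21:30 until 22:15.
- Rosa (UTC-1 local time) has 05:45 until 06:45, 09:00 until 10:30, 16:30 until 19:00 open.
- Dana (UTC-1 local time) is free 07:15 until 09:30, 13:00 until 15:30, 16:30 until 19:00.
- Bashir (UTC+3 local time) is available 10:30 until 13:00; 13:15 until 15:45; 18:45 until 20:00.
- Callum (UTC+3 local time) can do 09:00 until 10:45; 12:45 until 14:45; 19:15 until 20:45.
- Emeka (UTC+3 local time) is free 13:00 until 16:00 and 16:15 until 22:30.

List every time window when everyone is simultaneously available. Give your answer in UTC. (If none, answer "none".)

Viktor in UTC: 07:45-10:45, 13:15-18:00, 18:30-19:15 (subtract 3h to convert from UTC+3).
Rosa in UTC: 06:45-07:45, 10:00-11:30, 17:30-20:00 (add 1h to convert from UTC-1).
Dana in UTC: 08:15-10:30, 14:00-16:30, 17:30-20:00 (add 1h to convert from UTC-1).
Bashir in UTC: 07:30-10:00, 10:15-12:45, 15:45-17:00 (subtract 3h to convert from UTC+3).
Callum in UTC: 06:00-07:45, 09:45-11:45, 16:15-17:45 (subtract 3h to convert from UTC+3).
Emeka in UTC: 10:00-13:00, 13:15-19:30 (subtract 3h to convert from UTC+3).
Viktor ∩ Rosa: 10:00-10:45, 17:30-18:00, 18:30-19:15.
Viktor ∩ Rosa ∩ Dana: 10:00-10:30, 17:30-18:00, 18:30-19:15.
Viktor ∩ Rosa ∩ Dana ∩ Bashir: 10:15-10:30.
Viktor ∩ Rosa ∩ Dana ∩ Bashir ∩ Callum: 10:15-10:30.
Viktor ∩ Rosa ∩ Dana ∩ Bashir ∩ Callum ∩ Emeka: 10:15-10:30.
So the common availability across everyone is 10:15-10:30.

10:15-10:30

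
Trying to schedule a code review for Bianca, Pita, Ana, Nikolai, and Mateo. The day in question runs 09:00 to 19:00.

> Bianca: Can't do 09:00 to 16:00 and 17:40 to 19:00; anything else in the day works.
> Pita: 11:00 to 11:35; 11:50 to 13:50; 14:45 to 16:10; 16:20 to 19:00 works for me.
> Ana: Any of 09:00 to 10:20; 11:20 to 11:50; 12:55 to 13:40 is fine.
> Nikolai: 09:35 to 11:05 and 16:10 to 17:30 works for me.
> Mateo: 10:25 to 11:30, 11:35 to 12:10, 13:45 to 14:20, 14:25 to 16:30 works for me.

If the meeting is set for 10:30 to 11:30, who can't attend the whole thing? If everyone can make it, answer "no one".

Ana, Bianca, Nikolai, Pita

Bianca free: 16:00-17:40 (invert busy blocks within the working day).
Pita free: 11:00-11:35, 11:50-13:50, 14:45-16:10, 16:20-19:00.
Ana free: 09:00-10:20, 11:20-11:50, 12:55-13:40.
Nikolai free: 09:35-11:05, 16:10-17:30.
Mateo free: 10:25-11:30, 11:35-12:10, 13:45-14:20, 14:25-16:30.
Bianca: not fully free for 10:30-11:30. Pita: not fully free for 10:30-11:30. Ana: not fully free for 10:30-11:30. Nikolai: not fully free for 10:30-11:30. Mateo: free for 10:30-11:30.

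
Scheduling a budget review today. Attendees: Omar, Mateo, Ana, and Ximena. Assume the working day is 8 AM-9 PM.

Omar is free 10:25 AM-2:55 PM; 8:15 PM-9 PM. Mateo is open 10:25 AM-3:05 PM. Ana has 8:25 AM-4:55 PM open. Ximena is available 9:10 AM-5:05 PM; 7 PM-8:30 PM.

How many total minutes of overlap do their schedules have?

270

Omar ∩ Mateo: 10:25-14:55.
Omar ∩ Mateo ∩ Ana: 10:25-14:55.
Omar ∩ Mateo ∩ Ana ∩ Ximena: 10:25-14:55.
Those are the intersection windows.
That's a single block of 270 minutes.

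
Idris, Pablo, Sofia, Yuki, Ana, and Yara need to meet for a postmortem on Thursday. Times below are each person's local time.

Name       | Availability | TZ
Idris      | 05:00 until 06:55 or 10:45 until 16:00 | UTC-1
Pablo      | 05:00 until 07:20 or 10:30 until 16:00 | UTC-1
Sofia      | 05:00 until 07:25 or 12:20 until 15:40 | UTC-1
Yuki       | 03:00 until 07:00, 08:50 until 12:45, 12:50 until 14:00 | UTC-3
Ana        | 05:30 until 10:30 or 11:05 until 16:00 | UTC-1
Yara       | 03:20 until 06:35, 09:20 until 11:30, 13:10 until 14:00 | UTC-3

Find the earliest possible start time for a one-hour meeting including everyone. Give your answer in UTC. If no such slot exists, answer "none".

06:30

Idris in UTC: 06:00-07:55, 11:45-17:00 (add 1h to convert from UTC-1).
Pablo in UTC: 06:00-08:20, 11:30-17:00 (add 1h to convert from UTC-1).
Sofia in UTC: 06:00-08:25, 13:20-16:40 (add 1h to convert from UTC-1).
Yuki in UTC: 06:00-10:00, 11:50-15:45, 15:50-17:00 (add 3h to convert from UTC-3).
Ana in UTC: 06:30-11:30, 12:05-17:00 (add 1h to convert from UTC-1).
Yara in UTC: 06:20-09:35, 12:20-14:30, 16:10-17:00 (add 3h to convert from UTC-3).
Idris ∩ Pablo: 06:00-07:55, 11:45-17:00.
Idris ∩ Pablo ∩ Sofia: 06:00-07:55, 13:20-16:40.
Idris ∩ Pablo ∩ Sofia ∩ Yuki: 06:00-07:55, 13:20-15:45, 15:50-16:40.
Idris ∩ Pablo ∩ Sofia ∩ Yuki ∩ Ana: 06:30-07:55, 13:20-15:45, 15:50-16:40.
Idris ∩ Pablo ∩ Sofia ∩ Yuki ∩ Ana ∩ Yara: 06:30-07:55, 13:20-14:30, 16:10-16:40.
The first common window of at least 60 minutes is 06:30-07:55, so the earliest start is 06:30.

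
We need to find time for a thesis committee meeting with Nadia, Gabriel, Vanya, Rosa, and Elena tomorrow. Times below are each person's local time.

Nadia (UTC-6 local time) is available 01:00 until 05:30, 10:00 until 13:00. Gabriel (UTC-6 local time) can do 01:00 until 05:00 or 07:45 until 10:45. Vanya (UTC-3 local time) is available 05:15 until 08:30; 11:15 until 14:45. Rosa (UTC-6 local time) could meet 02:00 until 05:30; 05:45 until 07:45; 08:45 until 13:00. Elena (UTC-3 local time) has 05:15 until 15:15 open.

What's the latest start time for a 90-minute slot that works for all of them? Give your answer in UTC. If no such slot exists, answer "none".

Nadia in UTC: 07:00-11:30, 16:00-19:00 (add 6h to convert from UTC-6).
Gabriel in UTC: 07:00-11:00, 13:45-16:45 (add 6h to convert from UTC-6).
Vanya in UTC: 08:15-11:30, 14:15-17:45 (add 3h to convert from UTC-3).
Rosa in UTC: 08:00-11:30, 11:45-13:45, 14:45-19:00 (add 6h to convert from UTC-6).
Elena in UTC: 08:15-18:15 (add 3h to convert from UTC-3).
Nadia ∩ Gabriel: 07:00-11:00, 16:00-16:45.
Nadia ∩ Gabriel ∩ Vanya: 08:15-11:00, 16:00-16:45.
Nadia ∩ Gabriel ∩ Vanya ∩ Rosa: 08:15-11:00, 16:00-16:45.
Nadia ∩ Gabriel ∩ Vanya ∩ Rosa ∩ Elena: 08:15-11:00, 16:00-16:45.
The last common window of at least 90 minutes is 08:15-11:00; a 90-minute meeting can start as late as 09:30 and still end by 11:00.

09:30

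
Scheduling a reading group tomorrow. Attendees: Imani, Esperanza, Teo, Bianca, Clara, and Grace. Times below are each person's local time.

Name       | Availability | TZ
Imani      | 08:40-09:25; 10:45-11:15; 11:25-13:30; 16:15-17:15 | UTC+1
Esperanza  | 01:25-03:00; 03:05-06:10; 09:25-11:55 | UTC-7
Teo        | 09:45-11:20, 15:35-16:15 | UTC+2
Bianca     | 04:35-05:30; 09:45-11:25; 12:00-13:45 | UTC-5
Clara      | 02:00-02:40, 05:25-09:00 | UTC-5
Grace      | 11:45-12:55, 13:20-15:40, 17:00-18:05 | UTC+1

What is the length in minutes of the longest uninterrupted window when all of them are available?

0

Imani in UTC: 07:40-08:25, 09:45-10:15, 10:25-12:30, 15:15-16:15 (subtract 1h to convert from UTC+1).
Esperanza in UTC: 08:25-10:00, 10:05-13:10, 16:25-18:55 (add 7h to convert from UTC-7).
Teo in UTC: 07:45-09:20, 13:35-14:15 (subtract 2h to convert from UTC+2).
Bianca in UTC: 09:35-10:30, 14:45-16:25, 17:00-18:45 (add 5h to convert from UTC-5).
Clara in UTC: 07:00-07:40, 10:25-14:00 (add 5h to convert from UTC-5).
Grace in UTC: 10:45-11:55, 12:20-14:40, 16:00-17:05 (subtract 1h to convert from UTC+1).
Imani ∩ Esperanza: 09:45-10:00, 10:05-10:15, 10:25-12:30.
Imani ∩ Esperanza ∩ Teo: ∅.
Imani ∩ Esperanza ∩ Teo ∩ Bianca: ∅.
Imani ∩ Esperanza ∩ Teo ∩ Bianca ∩ Clara: ∅.
Imani ∩ Esperanza ∩ Teo ∩ Bianca ∩ Clara ∩ Grace: ∅.
There is no time when everyone is free.
No common window exists, so the longest block is 0 minutes.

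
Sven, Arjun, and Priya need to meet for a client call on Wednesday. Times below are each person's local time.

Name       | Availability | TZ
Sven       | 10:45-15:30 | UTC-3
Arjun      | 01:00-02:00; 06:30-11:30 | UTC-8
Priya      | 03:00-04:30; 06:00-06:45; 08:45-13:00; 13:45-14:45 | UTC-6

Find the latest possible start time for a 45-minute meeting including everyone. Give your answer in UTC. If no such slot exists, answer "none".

17:45

Sven in UTC: 13:45-18:30 (add 3h to convert from UTC-3).
Arjun in UTC: 09:00-10:00, 14:30-19:30 (add 8h to convert from UTC-8).
Priya in UTC: 09:00-10:30, 12:00-12:45, 14:45-19:00, 19:45-20:45 (add 6h to convert from UTC-6).
Sven ∩ Arjun: 14:30-18:30.
Sven ∩ Arjun ∩ Priya: 14:45-18:30.
The last common window of at least 45 minutes is 14:45-18:30; a 45-minute meeting can start as late as 17:45 and still end by 18:30.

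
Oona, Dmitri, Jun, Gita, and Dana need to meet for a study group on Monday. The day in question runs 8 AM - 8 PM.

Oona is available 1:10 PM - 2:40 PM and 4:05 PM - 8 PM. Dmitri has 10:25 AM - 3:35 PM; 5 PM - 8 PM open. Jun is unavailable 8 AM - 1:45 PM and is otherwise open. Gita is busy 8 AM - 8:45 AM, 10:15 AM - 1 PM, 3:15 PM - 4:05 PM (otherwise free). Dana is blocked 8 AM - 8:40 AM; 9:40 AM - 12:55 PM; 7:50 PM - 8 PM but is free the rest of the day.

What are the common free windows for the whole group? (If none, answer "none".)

13:45-14:40, 17:00-19:50

Oona free: 13:10-14:40, 16:05-20:00.
Dmitri free: 10:25-15:35, 17:00-20:00.
Jun free: 13:45-20:00 (invert busy blocks within the working day).
Gita free: 08:45-10:15, 13:00-15:15, 16:05-20:00 (invert busy blocks within the working day).
Dana free: 08:40-09:40, 12:55-19:50 (invert busy blocks within the working day).
Oona ∩ Dmitri: 13:10-14:40, 17:00-20:00.
Oona ∩ Dmitri ∩ Jun: 13:45-14:40, 17:00-20:00.
Oona ∩ Dmitri ∩ Jun ∩ Gita: 13:45-14:40, 17:00-20:00.
Oona ∩ Dmitri ∩ Jun ∩ Gita ∩ Dana: 13:45-14:40, 17:00-19:50.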